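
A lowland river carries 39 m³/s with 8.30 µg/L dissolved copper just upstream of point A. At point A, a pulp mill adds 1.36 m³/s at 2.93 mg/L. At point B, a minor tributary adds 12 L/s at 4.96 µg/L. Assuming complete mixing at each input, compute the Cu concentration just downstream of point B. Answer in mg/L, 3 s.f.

8.30 µg/L = 0.0083 mg/L.
After input A: C = (39·0.0083 + 1.36·2.93) / 40.36 = 0.1068 mg/L.
12 L/s = 0.012 m³/s.
4.96 µg/L = 0.00496 mg/L.
After input B: C = (40.36·0.1068 + 0.012·0.00496) / 40.37 = 0.1067 mg/L.

0.107 mg/L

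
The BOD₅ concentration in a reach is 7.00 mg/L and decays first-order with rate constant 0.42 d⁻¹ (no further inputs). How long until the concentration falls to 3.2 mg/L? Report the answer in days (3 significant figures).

1.86 d

t = ln(C₀/C)/k = ln(7.00/3.2)/0.42 = 0.7828/0.42 = 1.864 d.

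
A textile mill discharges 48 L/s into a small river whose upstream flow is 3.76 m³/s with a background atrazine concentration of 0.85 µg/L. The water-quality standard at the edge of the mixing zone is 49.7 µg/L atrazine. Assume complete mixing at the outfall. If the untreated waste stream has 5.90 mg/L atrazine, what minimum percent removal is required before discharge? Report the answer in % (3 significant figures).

34.3 %

48 L/s = 0.048 m³/s.
0.85 µg/L = 0.00085 mg/L.
49.7 µg/L = 0.0497 mg/L.
Mass balance: 0.0497·3.808 = 0.048·Cₑ + 3.76·0.00085.
Cₑ = (0.1893 − 0.003196) / 0.048 = 3.876 mg/L.
Required removal = 1 − 3.876/5.90 = 34.3 %.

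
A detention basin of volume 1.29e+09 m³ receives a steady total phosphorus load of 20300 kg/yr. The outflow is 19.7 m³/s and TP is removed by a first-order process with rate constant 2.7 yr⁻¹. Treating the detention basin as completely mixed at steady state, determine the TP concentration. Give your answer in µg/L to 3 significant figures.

4.95 µg/L

Outflow Q = 19.7 m³/s × 3.156e+07 s/yr = 6.217e+08 m³/yr.
Steady-state CSTR mass balance: W = Q·C + k·V·C, so C = W/(Q + kV).
Q + kV = 6.217e+08 + 2.7·1.29e+09 = 4.105e+09 m³/yr.
C = 20300/4.105e+09 = 4.946e-06 kg/m³ = 0.004946 mg/L = 4.946 µg/L.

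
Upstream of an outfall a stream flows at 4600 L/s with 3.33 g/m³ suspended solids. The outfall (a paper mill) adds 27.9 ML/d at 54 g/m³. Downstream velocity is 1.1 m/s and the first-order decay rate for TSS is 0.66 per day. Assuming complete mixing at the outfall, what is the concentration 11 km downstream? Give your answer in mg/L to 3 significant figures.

27.9 ML/d = 0.3229 m³/s.
4600 L/s = 4.6 m³/s.
After complete mixing, C₀ = (0.3229·54 + 4.6·3.33) / 4.923 = 6.654 mg/L.
Travel time t = 1.1e+04 m / 1.1 m/s = 1e+04 s = 0.1157 d.
C = 6.654·exp(−0.66·0.1157) = 6.654·0.9265 = 6.164 mg/L.

6.16 mg/L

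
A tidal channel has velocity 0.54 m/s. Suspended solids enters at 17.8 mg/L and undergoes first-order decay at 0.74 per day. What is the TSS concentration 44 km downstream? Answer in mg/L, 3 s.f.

Travel time t = 44 km / 0.54 m/s = 4.4e+04/0.54 = 8.148e+04 s = 0.9431 d.
First-order decay: C = 17.8·exp(−0.74·0.9431) = 17.8·0.4976 = 8.858 mg/L.

8.86 mg/L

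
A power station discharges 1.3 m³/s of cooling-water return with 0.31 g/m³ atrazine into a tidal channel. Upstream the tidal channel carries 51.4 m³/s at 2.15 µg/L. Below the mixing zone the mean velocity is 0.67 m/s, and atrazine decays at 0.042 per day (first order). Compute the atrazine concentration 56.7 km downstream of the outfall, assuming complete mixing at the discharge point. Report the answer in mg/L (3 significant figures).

0.00935 mg/L

2.15 µg/L = 0.00215 mg/L.
After complete mixing, C₀ = (1.3·0.31 + 51.4·0.00215) / 52.7 = 0.009744 mg/L.
Travel time t = 5.67e+04 m / 0.67 m/s = 8.463e+04 s = 0.9795 d.
C = 0.009744·exp(−0.042·0.9795) = 0.009744·0.9597 = 0.009351 mg/L.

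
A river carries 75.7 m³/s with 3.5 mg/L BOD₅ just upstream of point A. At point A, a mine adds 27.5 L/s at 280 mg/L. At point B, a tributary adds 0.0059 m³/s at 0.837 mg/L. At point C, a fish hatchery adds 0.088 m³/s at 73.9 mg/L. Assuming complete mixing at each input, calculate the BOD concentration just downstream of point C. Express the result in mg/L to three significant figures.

3.68 mg/L

27.5 L/s = 0.0275 m³/s.
After input A: C = (75.7·3.5 + 0.0275·280) / 75.73 = 3.6 mg/L.
After input B: C = (75.73·3.6 + 0.0059·0.837) / 75.73 = 3.6 mg/L.
After input C: C = (75.73·3.6 + 0.088·73.9) / 75.82 = 3.682 mg/L.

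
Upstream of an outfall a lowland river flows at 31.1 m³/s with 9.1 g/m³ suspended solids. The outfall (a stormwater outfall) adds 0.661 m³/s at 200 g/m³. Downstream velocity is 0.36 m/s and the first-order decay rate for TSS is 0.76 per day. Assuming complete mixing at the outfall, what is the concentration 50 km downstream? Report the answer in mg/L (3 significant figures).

3.85 mg/L

After complete mixing, C₀ = (0.661·200 + 31.1·9.1) / 31.76 = 13.07 mg/L.
Travel time t = 5e+04 m / 0.36 m/s = 1.389e+05 s = 1.608 d.
C = 13.07·exp(−0.76·1.608) = 13.07·0.2947 = 3.853 mg/L.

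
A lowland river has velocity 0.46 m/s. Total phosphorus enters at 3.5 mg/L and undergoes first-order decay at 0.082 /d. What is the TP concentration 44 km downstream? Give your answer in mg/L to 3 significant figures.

Travel time t = 44 km / 0.46 m/s = 4.4e+04/0.46 = 9.565e+04 s = 1.107 d.
First-order decay: C = 3.5·exp(−0.082·1.107) = 3.5·0.9132 = 3.196 mg/L.

3.20 mg/L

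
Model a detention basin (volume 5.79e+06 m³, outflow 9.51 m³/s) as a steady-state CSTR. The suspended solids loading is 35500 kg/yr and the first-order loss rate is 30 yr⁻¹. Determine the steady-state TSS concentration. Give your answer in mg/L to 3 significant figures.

0.0749 mg/L

Outflow Q = 9.51 m³/s × 3.156e+07 s/yr = 3.001e+08 m³/yr.
Steady-state CSTR mass balance: W = Q·C + k·V·C, so C = W/(Q + kV).
Q + kV = 3.001e+08 + 30·5.79e+06 = 4.738e+08 m³/yr.
C = 35500/4.738e+08 = 7.492e-05 kg/m³ = 0.07492 mg/L.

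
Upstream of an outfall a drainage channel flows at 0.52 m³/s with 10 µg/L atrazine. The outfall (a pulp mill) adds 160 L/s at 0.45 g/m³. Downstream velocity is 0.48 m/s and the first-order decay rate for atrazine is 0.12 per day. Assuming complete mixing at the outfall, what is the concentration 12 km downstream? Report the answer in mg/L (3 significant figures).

160 L/s = 0.16 m³/s.
10 µg/L = 0.01 mg/L.
After complete mixing, C₀ = (0.16·0.45 + 0.52·0.01) / 0.68 = 0.1135 mg/L.
Travel time t = 1.2e+04 m / 0.48 m/s = 2.5e+04 s = 0.2894 d.
C = 0.1135·exp(−0.12·0.2894) = 0.1135·0.9659 = 0.1097 mg/L.

0.110 mg/L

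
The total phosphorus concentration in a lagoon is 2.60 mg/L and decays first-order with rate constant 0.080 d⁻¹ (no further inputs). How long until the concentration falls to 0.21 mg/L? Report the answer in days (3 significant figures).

31.5 d

t = ln(C₀/C)/k = ln(2.60/0.21)/0.080 = 2.516/0.080 = 31.45 d.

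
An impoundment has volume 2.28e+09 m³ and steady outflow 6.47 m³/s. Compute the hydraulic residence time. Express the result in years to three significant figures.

Q = 6.47 m³/s × 3.156e+07 s/yr = 2.042e+08 m³/yr.
Hydraulic residence time τ = V/Q = 2.28e+09/2.042e+08 = 11.17 yr.

11.2 yr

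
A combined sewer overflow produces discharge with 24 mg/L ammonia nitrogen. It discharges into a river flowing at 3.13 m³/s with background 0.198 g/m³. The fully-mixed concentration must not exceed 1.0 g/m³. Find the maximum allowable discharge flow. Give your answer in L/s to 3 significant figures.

109 L/s

Mass balance at complete mixing: C_std·(Q_w + Q_r) = Q_w·C_e + Q_r·C_b.
Rearranging, Q_w = Q_r·(C_std − C_b)/(C_e − C_std) = 3.13·(1 − 0.198) / (24 − 1) = 0.1091 m³/s.
= 109.1 L/s.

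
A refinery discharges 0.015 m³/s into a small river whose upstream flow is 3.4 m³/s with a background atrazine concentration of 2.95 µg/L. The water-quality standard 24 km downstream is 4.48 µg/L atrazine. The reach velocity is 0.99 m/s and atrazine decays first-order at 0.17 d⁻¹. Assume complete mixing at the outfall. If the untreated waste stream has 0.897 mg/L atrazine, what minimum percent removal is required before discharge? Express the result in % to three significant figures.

2.95 µg/L = 0.00295 mg/L.
4.48 µg/L = 0.00448 mg/L.
Travel time to the compliance point: t = 2.4e+04/0.99 = 2.424e+04 s = 0.2806 d; decay factor exp(−0.17·0.2806) = 0.9534.
So the concentration just after mixing may be at most 0.00448/0.9534 = 0.004699 mg/L.
Mass balance: 0.004699·3.415 = 0.015·Cₑ + 3.4·0.00295.
Cₑ = (0.01605 − 0.01003) / 0.015 = 0.4011 mg/L.
Required removal = 1 − 0.4011/0.897 = 55.28 %.

55.3 %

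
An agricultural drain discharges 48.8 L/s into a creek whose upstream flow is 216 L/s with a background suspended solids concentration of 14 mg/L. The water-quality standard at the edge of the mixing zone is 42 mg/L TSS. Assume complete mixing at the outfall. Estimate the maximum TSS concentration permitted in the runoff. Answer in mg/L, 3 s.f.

48.8 L/s = 0.0488 m³/s.
216 L/s = 0.216 m³/s.
Mass balance: 42·0.2648 = 0.0488·Cₑ + 0.216·14.
Cₑ = (11.12 − 3.024) / 0.0488 = 165.9 mg/L.

166 mg/L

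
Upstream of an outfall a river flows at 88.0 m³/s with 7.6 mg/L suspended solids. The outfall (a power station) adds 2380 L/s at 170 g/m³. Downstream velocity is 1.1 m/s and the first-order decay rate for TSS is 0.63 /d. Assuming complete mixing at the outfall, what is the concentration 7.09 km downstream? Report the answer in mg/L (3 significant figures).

2380 L/s = 2.38 m³/s.
After complete mixing, C₀ = (2.38·170 + 88·7.6) / 90.38 = 11.88 mg/L.
Travel time t = 7090 m / 1.1 m/s = 6445 s = 0.0746 d.
C = 11.88·exp(−0.63·0.0746) = 11.88·0.9541 = 11.33 mg/L.

11.3 mg/L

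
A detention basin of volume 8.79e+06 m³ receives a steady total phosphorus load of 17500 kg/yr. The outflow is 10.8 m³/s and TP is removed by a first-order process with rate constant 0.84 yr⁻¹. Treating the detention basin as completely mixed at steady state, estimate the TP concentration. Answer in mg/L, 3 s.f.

Outflow Q = 10.8 m³/s × 3.156e+07 s/yr = 3.408e+08 m³/yr.
Steady-state CSTR mass balance: W = Q·C + k·V·C, so C = W/(Q + kV).
Q + kV = 3.408e+08 + 0.84·8.79e+06 = 3.482e+08 m³/yr.
C = 17500/3.482e+08 = 5.026e-05 kg/m³ = 0.05026 mg/L.

0.0503 mg/L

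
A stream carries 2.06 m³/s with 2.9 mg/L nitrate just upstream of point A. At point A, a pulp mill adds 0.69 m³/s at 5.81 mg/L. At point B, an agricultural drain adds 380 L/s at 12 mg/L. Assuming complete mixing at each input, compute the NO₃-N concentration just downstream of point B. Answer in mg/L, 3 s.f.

After input A: C = (2.06·2.9 + 0.69·5.81) / 2.75 = 3.63 mg/L.
380 L/s = 0.38 m³/s.
After input B: C = (2.75·3.63 + 0.38·12) / 3.13 = 4.646 mg/L.

4.65 mg/L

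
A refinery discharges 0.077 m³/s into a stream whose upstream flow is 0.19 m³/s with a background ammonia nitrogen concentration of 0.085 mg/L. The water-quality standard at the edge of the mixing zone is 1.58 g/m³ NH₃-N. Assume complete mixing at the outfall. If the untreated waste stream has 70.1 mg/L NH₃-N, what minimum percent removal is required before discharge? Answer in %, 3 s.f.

Mass balance: 1.58·0.267 = 0.077·Cₑ + 0.19·0.085.
Cₑ = (0.4219 − 0.01615) / 0.077 = 5.269 mg/L.
Required removal = 1 − 5.269/70.1 = 92.48 %.

92.5 %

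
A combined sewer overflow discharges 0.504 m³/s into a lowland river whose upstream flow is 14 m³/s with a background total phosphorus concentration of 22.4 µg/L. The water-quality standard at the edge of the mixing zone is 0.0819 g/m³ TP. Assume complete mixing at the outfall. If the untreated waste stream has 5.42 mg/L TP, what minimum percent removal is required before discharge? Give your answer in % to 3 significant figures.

68.0 %

22.4 µg/L = 0.0224 mg/L.
Mass balance: 0.0819·14.5 = 0.504·Cₑ + 14·0.0224.
Cₑ = (1.188 − 0.3136) / 0.504 = 1.735 mg/L.
Required removal = 1 − 1.735/5.42 = 67.99 %.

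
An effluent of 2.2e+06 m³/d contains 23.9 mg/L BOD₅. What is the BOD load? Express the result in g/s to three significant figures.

2.2e+06 m³/d = 25.46 m³/s.
Mass flux = Q·C = 25.46 m³/s × 23.9 g/m³ = 608.6 g/s.

609 g/s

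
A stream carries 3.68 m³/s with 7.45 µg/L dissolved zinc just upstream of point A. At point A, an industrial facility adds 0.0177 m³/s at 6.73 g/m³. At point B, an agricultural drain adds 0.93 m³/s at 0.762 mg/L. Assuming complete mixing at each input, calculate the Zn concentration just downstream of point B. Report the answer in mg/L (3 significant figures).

7.45 µg/L = 0.00745 mg/L.
After input A: C = (3.68·0.00745 + 0.0177·6.73) / 3.698 = 0.03963 mg/L.
After input B: C = (3.698·0.03963 + 0.93·0.762) / 4.628 = 0.1848 mg/L.

0.185 mg/L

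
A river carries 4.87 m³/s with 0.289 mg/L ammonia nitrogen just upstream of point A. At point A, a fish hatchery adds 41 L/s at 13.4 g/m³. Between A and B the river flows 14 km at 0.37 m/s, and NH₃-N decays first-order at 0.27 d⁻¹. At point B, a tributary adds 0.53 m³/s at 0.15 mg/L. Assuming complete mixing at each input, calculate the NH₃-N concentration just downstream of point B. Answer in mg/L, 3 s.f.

41 L/s = 0.041 m³/s.
After input A: C = (4.87·0.289 + 0.041·13.4) / 4.911 = 0.3985 mg/L.
Over the 14 km reach to input B (t = 3.784e+04 s = 0.4379 d), decay gives C = 0.3985·exp(−0.27·0.4379) = 0.354 mg/L.
After input B: C = (4.911·0.354 + 0.53·0.15) / 5.441 = 0.3341 mg/L.

0.334 mg/L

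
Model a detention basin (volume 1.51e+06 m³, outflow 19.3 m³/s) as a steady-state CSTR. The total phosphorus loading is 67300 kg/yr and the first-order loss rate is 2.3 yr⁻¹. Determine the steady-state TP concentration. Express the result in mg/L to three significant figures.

0.110 mg/L

Outflow Q = 19.3 m³/s × 3.156e+07 s/yr = 6.091e+08 m³/yr.
Steady-state CSTR mass balance: W = Q·C + k·V·C, so C = W/(Q + kV).
Q + kV = 6.091e+08 + 2.3·1.51e+06 = 6.125e+08 m³/yr.
C = 67300/6.125e+08 = 0.0001099 kg/m³ = 0.1099 mg/L.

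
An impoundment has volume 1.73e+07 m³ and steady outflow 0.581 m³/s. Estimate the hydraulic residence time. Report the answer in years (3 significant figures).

0.944 yr

Q = 0.581 m³/s × 3.156e+07 s/yr = 1.833e+07 m³/yr.
Hydraulic residence time τ = V/Q = 1.73e+07/1.833e+07 = 0.9436 yr.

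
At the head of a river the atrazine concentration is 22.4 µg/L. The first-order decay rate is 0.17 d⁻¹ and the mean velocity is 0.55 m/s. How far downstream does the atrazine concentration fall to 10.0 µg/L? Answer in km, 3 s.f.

From C = C₀·e^(−kt), t = ln(C₀/C)/k = ln(22.4/10.0)/0.17 = 0.8065/0.17 = 4.744 d.
Distance = v·t = 0.55 m/s × 4.099e+05 s = 2.254e+05 m = 225.4 km.

225 km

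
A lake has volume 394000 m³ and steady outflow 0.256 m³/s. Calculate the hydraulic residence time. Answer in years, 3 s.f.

Q = 0.256 m³/s × 3.156e+07 s/yr = 8.079e+06 m³/yr.
Hydraulic residence time τ = V/Q = 394000/8.079e+06 = 0.04877 yr.

0.0488 yr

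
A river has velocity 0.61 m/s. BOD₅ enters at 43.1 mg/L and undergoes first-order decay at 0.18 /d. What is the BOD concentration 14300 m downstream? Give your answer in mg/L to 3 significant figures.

Travel time t = 14300 m / 0.61 m/s = 1.43e+04/0.61 = 2.344e+04 s = 0.2713 d.
First-order decay: C = 43.1·exp(−0.18·0.2713) = 43.1·0.9523 = 41.05 mg/L.

41.0 mg/L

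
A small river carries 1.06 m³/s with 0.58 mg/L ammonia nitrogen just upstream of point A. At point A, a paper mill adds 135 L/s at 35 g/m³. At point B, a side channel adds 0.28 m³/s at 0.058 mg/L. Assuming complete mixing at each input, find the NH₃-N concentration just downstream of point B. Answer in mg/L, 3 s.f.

3.63 mg/L

135 L/s = 0.135 m³/s.
After input A: C = (1.06·0.58 + 0.135·35) / 1.195 = 4.468 mg/L.
After input B: C = (1.195·4.468 + 0.28·0.058) / 1.475 = 3.631 mg/L.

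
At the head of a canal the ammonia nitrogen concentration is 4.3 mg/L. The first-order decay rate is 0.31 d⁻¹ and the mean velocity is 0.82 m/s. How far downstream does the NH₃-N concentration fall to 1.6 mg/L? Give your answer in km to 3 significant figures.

From C = C₀·e^(−kt), t = ln(C₀/C)/k = ln(4.3/1.6)/0.31 = 0.9886/0.31 = 3.189 d.
Distance = v·t = 0.82 m/s × 2.755e+05 s = 2.259e+05 m = 225.9 km.

226 km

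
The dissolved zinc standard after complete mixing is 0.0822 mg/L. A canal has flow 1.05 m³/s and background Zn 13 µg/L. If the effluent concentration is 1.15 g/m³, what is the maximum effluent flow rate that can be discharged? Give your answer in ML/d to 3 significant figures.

13 µg/L = 0.013 mg/L.
Mass balance at complete mixing: C_std·(Q_w + Q_r) = Q_w·C_e + Q_r·C_b.
Rearranging, Q_w = Q_r·(C_std − C_b)/(C_e − C_std) = 1.05·(0.0822 − 0.013) / (1.15 − 0.0822) = 0.06805 m³/s.
= 5.879 ML/d.

5.88 ML/d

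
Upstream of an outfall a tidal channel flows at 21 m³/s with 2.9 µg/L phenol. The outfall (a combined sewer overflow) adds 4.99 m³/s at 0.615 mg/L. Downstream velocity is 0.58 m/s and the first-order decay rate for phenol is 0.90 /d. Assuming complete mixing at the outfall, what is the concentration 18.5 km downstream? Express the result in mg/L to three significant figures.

2.9 µg/L = 0.0029 mg/L.
After complete mixing, C₀ = (4.99·0.615 + 21·0.0029) / 25.99 = 0.1204 mg/L.
Travel time t = 1.85e+04 m / 0.58 m/s = 3.19e+04 s = 0.3692 d.
C = 0.1204·exp(−0.90·0.3692) = 0.1204·0.7173 = 0.08638 mg/L.

0.0864 mg/L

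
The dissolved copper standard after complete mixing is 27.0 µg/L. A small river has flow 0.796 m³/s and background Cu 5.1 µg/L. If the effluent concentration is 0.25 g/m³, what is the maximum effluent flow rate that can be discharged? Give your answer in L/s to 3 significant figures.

78.2 L/s

5.1 µg/L = 0.0051 mg/L.
27.0 µg/L = 0.027 mg/L.
Mass balance at complete mixing: C_std·(Q_w + Q_r) = Q_w·C_e + Q_r·C_b.
Rearranging, Q_w = Q_r·(C_std − C_b)/(C_e − C_std) = 0.796·(0.027 − 0.0051) / (0.25 − 0.027) = 0.07817 m³/s.
= 78.17 L/s.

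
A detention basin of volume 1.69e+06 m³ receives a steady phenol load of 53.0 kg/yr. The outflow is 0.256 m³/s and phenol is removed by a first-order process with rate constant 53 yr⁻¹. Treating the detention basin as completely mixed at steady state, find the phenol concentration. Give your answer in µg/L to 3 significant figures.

Outflow Q = 0.256 m³/s × 3.156e+07 s/yr = 8.079e+06 m³/yr.
Steady-state CSTR mass balance: W = Q·C + k·V·C, so C = W/(Q + kV).
Q + kV = 8.079e+06 + 53·1.69e+06 = 9.765e+07 m³/yr.
C = 53.0/9.765e+07 = 5.428e-07 kg/m³ = 0.0005428 mg/L = 0.5428 µg/L.

0.543 µg/L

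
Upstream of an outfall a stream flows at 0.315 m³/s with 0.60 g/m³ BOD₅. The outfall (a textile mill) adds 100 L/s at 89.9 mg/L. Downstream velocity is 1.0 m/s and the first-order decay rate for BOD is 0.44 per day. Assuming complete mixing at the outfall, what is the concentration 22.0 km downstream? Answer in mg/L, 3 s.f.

100 L/s = 0.1 m³/s.
After complete mixing, C₀ = (0.1·89.9 + 0.315·0.6) / 0.415 = 22.12 mg/L.
Travel time t = 2.2e+04 m / 1.0 m/s = 2.2e+04 s = 0.2546 d.
C = 22.12·exp(−0.44·0.2546) = 22.12·0.894 = 19.77 mg/L.

19.8 mg/L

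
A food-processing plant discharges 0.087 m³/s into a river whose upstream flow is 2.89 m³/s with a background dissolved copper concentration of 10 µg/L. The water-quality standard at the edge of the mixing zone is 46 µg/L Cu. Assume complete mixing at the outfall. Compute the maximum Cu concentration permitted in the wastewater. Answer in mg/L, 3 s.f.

1.24 mg/L

10 µg/L = 0.01 mg/L.
46 µg/L = 0.046 mg/L.
Mass balance: 0.046·2.977 = 0.087·Cₑ + 2.89·0.01.
Cₑ = (0.1369 − 0.0289) / 0.087 = 1.242 mg/L.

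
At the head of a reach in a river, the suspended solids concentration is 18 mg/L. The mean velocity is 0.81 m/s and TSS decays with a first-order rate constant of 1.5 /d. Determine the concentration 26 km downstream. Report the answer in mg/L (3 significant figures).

Travel time t = 26 km / 0.81 m/s = 2.6e+04/0.81 = 3.21e+04 s = 0.3715 d.
First-order decay: C = 18·exp(−1.5·0.3715) = 18·0.5728 = 10.31 mg/L.

10.3 mg/L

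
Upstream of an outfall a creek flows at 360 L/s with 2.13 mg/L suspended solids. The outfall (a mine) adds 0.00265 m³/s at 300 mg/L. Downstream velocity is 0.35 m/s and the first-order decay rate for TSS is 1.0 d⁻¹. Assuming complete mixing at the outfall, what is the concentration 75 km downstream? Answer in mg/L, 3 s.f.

0.361 mg/L

360 L/s = 0.36 m³/s.
After complete mixing, C₀ = (0.00265·300 + 0.36·2.13) / 0.3626 = 4.307 mg/L.
Travel time t = 7.5e+04 m / 0.35 m/s = 2.143e+05 s = 2.48 d.
C = 4.307·exp(−1.0·2.48) = 4.307·0.08373 = 0.3606 mg/L.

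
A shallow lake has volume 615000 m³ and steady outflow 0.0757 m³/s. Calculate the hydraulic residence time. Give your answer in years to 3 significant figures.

Q = 0.0757 m³/s × 3.156e+07 s/yr = 2.389e+06 m³/yr.
Hydraulic residence time τ = V/Q = 615000/2.389e+06 = 0.2574 yr.

0.257 yr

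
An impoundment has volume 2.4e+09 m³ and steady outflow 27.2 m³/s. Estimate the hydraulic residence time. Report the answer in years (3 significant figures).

Q = 27.2 m³/s × 3.156e+07 s/yr = 8.584e+08 m³/yr.
Hydraulic residence time τ = V/Q = 2.4e+09/8.584e+08 = 2.796 yr.

2.80 yr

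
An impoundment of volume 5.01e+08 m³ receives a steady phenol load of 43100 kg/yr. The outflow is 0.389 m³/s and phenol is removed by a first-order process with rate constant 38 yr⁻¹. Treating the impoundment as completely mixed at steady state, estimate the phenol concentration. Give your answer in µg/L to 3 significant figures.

2.26 µg/L

Outflow Q = 0.389 m³/s × 3.156e+07 s/yr = 1.228e+07 m³/yr.
Steady-state CSTR mass balance: W = Q·C + k·V·C, so C = W/(Q + kV).
Q + kV = 1.228e+07 + 38·5.01e+08 = 1.905e+10 m³/yr.
C = 43100/1.905e+10 = 2.262e-06 kg/m³ = 0.002262 mg/L = 2.262 µg/L.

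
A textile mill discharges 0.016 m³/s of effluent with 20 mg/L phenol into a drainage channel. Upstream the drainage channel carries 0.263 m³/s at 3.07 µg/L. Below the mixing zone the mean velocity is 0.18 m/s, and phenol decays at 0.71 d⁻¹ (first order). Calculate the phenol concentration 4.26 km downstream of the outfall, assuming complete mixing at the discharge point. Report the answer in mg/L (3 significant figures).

3.07 µg/L = 0.00307 mg/L.
After complete mixing, C₀ = (0.016·20 + 0.263·0.00307) / 0.279 = 1.15 mg/L.
Travel time t = 4260 m / 0.18 m/s = 2.367e+04 s = 0.2739 d.
C = 1.15·exp(−0.71·0.2739) = 1.15·0.8233 = 0.9466 mg/L.

0.947 mg/L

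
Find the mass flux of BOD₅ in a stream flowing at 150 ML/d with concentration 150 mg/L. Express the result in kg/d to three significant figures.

22500 kg/d

150 ML/d = 1.736 m³/s.
Mass flux = Q·C = 1.736 m³/s × 150 g/m³ = 260.4 g/s.
= 260.4 g/s × 86.4 = 2.25e+04 kg/d.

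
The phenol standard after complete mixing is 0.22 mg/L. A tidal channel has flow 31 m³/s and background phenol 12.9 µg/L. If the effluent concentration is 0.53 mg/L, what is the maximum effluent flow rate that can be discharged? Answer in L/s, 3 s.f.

20700 L/s

12.9 µg/L = 0.0129 mg/L.
Mass balance at complete mixing: C_std·(Q_w + Q_r) = Q_w·C_e + Q_r·C_b.
Rearranging, Q_w = Q_r·(C_std − C_b)/(C_e − C_std) = 31·(0.22 − 0.0129) / (0.53 − 0.22) = 20.71 m³/s.
= 2.071e+04 L/s.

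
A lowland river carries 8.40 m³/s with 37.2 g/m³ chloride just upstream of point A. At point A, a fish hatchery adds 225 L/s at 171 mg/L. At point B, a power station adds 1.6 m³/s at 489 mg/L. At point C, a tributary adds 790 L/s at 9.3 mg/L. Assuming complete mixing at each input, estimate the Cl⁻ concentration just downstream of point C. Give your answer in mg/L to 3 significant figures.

225 L/s = 0.225 m³/s.
After input A: C = (8.4·37.2 + 0.225·171) / 8.625 = 40.69 mg/L.
After input B: C = (8.625·40.69 + 1.6·489) / 10.22 = 110.8 mg/L.
790 L/s = 0.79 m³/s.
After input C: C = (10.22·110.8 + 0.79·9.3) / 11.02 = 103.6 mg/L.

104 mg/L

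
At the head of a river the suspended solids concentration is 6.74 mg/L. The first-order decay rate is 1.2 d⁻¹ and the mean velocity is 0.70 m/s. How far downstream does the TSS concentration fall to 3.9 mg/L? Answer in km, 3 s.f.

From C = C₀·e^(−kt), t = ln(C₀/C)/k = ln(6.74/3.9)/1.2 = 0.5471/1.2 = 0.4559 d.
Distance = v·t = 0.70 m/s × 3.939e+04 s = 2.757e+04 m = 27.57 km.

27.6 km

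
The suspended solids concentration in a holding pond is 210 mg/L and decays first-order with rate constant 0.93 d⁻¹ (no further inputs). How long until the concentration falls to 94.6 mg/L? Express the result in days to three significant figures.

0.857 d

t = ln(C₀/C)/k = ln(210/94.6)/0.93 = 0.7975/0.93 = 0.8575 d.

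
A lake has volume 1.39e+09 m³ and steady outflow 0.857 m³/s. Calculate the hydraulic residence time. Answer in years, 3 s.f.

51.4 yr

Q = 0.857 m³/s × 3.156e+07 s/yr = 2.704e+07 m³/yr.
Hydraulic residence time τ = V/Q = 1.39e+09/2.704e+07 = 51.4 yr.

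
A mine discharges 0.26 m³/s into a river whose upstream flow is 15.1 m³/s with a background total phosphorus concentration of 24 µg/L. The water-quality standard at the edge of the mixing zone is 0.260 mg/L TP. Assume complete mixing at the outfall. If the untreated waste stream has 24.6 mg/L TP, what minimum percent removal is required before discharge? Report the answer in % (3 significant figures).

24 µg/L = 0.024 mg/L.
Mass balance: 0.26·15.36 = 0.26·Cₑ + 15.1·0.024.
Cₑ = (3.994 − 0.3624) / 0.26 = 13.97 mg/L.
Required removal = 1 − 13.97/24.6 = 43.23 %.

43.2 %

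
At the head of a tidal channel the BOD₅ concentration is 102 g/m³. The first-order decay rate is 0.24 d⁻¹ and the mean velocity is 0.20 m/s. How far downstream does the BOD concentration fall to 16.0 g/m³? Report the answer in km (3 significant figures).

From C = C₀·e^(−kt), t = ln(C₀/C)/k = ln(102/16.0)/0.24 = 1.852/0.24 = 7.718 d.
Distance = v·t = 0.20 m/s × 6.669e+05 s = 1.334e+05 m = 133.4 km.

133 km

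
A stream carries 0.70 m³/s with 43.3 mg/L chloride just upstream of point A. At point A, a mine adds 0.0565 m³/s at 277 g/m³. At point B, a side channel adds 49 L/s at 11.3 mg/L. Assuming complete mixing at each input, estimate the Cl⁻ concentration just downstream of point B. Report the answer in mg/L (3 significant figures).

57.7 mg/L

After input A: C = (0.7·43.3 + 0.0565·277) / 0.7565 = 60.75 mg/L.
49 L/s = 0.049 m³/s.
After input B: C = (0.7565·60.75 + 0.049·11.3) / 0.8055 = 57.75 mg/L.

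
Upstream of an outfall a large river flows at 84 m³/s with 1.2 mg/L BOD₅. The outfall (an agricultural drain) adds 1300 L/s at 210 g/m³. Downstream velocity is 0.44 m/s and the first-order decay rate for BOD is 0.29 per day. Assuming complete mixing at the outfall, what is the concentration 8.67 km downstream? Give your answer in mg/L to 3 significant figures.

4.10 mg/L

1300 L/s = 1.3 m³/s.
After complete mixing, C₀ = (1.3·210 + 84·1.2) / 85.3 = 4.382 mg/L.
Travel time t = 8670 m / 0.44 m/s = 1.97e+04 s = 0.2281 d.
C = 4.382·exp(−0.29·0.2281) = 4.382·0.936 = 4.102 mg/L.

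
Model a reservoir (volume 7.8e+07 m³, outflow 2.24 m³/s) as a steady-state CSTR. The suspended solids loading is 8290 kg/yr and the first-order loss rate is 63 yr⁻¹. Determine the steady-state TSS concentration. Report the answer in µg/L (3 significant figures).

Outflow Q = 2.24 m³/s × 3.156e+07 s/yr = 7.069e+07 m³/yr.
Steady-state CSTR mass balance: W = Q·C + k·V·C, so C = W/(Q + kV).
Q + kV = 7.069e+07 + 63·7.8e+07 = 4.985e+09 m³/yr.
C = 8290/4.985e+09 = 1.663e-06 kg/m³ = 0.001663 mg/L = 1.663 µg/L.

1.66 µg/L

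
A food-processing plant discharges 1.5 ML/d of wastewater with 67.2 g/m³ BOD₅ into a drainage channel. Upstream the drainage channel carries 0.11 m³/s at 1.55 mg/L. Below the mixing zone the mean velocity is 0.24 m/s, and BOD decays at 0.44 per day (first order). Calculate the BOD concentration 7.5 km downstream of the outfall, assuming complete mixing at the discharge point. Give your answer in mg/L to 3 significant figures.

1.5 ML/d = 0.01736 m³/s.
After complete mixing, C₀ = (0.01736·67.2 + 0.11·1.55) / 0.1274 = 10.5 mg/L.
Travel time t = 7500 m / 0.24 m/s = 3.125e+04 s = 0.3617 d.
C = 10.5·exp(−0.44·0.3617) = 10.5·0.8529 = 8.954 mg/L.

8.95 mg/L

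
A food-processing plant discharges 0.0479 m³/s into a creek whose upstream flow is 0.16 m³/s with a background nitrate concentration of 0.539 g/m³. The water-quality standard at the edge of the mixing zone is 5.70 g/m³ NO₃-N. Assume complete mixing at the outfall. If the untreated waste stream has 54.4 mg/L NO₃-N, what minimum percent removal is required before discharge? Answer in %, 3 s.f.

57.8 %

Mass balance: 5.7·0.2079 = 0.0479·Cₑ + 0.16·0.539.
Cₑ = (1.185 − 0.08624) / 0.0479 = 22.94 mg/L.
Required removal = 1 − 22.94/54.4 = 57.83 %.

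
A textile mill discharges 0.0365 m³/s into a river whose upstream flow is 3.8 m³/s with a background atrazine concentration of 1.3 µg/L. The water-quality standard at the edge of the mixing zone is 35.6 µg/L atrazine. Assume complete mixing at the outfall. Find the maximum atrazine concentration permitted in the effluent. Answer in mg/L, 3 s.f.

1.3 µg/L = 0.0013 mg/L.
35.6 µg/L = 0.0356 mg/L.
Mass balance: 0.0356·3.837 = 0.0365·Cₑ + 3.8·0.0013.
Cₑ = (0.1366 − 0.00494) / 0.0365 = 3.607 mg/L.

3.61 mg/L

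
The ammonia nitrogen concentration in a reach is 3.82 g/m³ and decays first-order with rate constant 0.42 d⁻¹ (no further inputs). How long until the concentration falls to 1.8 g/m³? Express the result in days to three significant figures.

t = ln(C₀/C)/k = ln(3.82/1.8)/0.42 = 0.7525/0.42 = 1.792 d.

1.79 d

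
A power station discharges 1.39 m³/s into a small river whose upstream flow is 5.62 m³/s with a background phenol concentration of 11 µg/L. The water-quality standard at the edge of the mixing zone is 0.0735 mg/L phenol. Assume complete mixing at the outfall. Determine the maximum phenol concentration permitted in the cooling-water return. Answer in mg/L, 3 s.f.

11 µg/L = 0.011 mg/L.
Mass balance: 0.0735·7.01 = 1.39·Cₑ + 5.62·0.011.
Cₑ = (0.5152 − 0.06182) / 1.39 = 0.3262 mg/L.

0.326 mg/L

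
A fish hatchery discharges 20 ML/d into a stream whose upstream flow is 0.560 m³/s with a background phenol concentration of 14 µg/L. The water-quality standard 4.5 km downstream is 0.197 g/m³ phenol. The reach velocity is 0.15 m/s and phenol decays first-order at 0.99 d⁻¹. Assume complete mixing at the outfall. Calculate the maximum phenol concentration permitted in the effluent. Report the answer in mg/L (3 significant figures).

20 ML/d = 0.2315 m³/s.
14 µg/L = 0.014 mg/L.
Travel time to the compliance point: t = 4500/0.15 = 3e+04 s = 0.3472 d; decay factor exp(−0.99·0.3472) = 0.7091.
So the concentration just after mixing may be at most 0.197/0.7091 = 0.2778 mg/L.
Mass balance: 0.2778·0.7915 = 0.2315·Cₑ + 0.56·0.014.
Cₑ = (0.2199 − 0.00784) / 0.2315 = 0.916 mg/L.

0.916 mg/L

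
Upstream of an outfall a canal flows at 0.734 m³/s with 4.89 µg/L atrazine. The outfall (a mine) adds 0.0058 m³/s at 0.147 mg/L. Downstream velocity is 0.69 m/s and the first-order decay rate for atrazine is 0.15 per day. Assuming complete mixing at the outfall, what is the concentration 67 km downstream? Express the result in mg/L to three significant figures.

4.89 µg/L = 0.00489 mg/L.
After complete mixing, C₀ = (0.0058·0.147 + 0.734·0.00489) / 0.7398 = 0.006004 mg/L.
Travel time t = 6.7e+04 m / 0.69 m/s = 9.71e+04 s = 1.124 d.
C = 0.006004·exp(−0.15·1.124) = 0.006004·0.8449 = 0.005073 mg/L.

0.00507 mg/L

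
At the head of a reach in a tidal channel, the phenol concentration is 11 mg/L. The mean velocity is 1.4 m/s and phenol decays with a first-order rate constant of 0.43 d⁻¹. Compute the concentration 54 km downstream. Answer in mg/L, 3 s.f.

9.08 mg/L

Travel time t = 54 km / 1.4 m/s = 5.4e+04/1.4 = 3.857e+04 s = 0.4464 d.
First-order decay: C = 11·exp(−0.43·0.4464) = 11·0.8253 = 9.079 mg/L.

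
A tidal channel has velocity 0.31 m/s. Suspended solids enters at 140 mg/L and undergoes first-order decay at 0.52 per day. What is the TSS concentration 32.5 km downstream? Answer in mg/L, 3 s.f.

Travel time t = 32.5 km / 0.31 m/s = 3.25e+04/0.31 = 1.048e+05 s = 1.213 d.
First-order decay: C = 140·exp(−0.52·1.213) = 140·0.5321 = 74.49 mg/L.

74.5 mg/L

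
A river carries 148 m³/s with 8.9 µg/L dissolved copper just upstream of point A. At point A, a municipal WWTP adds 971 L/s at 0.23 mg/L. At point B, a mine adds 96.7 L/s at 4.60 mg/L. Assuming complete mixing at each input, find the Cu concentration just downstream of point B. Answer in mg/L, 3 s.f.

0.0133 mg/L

8.9 µg/L = 0.0089 mg/L.
971 L/s = 0.971 m³/s.
After input A: C = (148·0.0089 + 0.971·0.23) / 149 = 0.01034 mg/L.
96.7 L/s = 0.0967 m³/s.
After input B: C = (149·0.01034 + 0.0967·4.6) / 149.1 = 0.01332 mg/L.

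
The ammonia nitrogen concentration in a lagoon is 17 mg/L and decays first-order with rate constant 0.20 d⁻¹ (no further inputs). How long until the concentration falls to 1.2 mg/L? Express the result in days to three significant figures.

t = ln(C₀/C)/k = ln(17/1.2)/0.20 = 2.651/0.20 = 13.25 d.

13.3 d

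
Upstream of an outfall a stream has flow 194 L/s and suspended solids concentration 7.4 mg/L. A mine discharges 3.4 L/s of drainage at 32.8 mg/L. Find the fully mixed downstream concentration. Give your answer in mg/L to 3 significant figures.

7.84 mg/L

3.4 L/s = 0.0034 m³/s.
194 L/s = 0.194 m³/s.
By mass balance at complete mixing, C = (0.0034·32.8 + 0.194·7.4) / (0.0034 + 0.194) = 1.547/0.1974 = 7.837 mg/L.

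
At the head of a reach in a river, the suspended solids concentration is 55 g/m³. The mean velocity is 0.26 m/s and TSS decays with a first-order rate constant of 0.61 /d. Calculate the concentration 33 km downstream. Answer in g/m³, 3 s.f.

22.4 g/m³

Travel time t = 33 km / 0.26 m/s = 3.3e+04/0.26 = 1.269e+05 s = 1.469 d.
First-order decay: C = 55·exp(−0.61·1.469) = 55·0.4082 = 22.45 g/m³.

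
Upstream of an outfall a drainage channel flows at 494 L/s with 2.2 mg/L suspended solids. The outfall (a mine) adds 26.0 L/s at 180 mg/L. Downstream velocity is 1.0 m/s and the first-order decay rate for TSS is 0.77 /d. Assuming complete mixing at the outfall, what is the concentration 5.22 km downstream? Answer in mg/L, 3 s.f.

26.0 L/s = 0.026 m³/s.
494 L/s = 0.494 m³/s.
After complete mixing, C₀ = (0.026·180 + 0.494·2.2) / 0.52 = 11.09 mg/L.
Travel time t = 5220 m / 1.0 m/s = 5220 s = 0.06042 d.
C = 11.09·exp(−0.77·0.06042) = 11.09·0.9545 = 10.59 mg/L.

10.6 mg/L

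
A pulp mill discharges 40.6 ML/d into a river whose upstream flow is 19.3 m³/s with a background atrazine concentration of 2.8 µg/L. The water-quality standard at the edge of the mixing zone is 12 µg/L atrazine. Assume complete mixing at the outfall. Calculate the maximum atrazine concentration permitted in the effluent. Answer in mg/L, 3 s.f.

0.390 mg/L

40.6 ML/d = 0.4699 m³/s.
2.8 µg/L = 0.0028 mg/L.
12 µg/L = 0.012 mg/L.
Mass balance: 0.012·19.77 = 0.4699·Cₑ + 19.3·0.0028.
Cₑ = (0.2372 − 0.05404) / 0.4699 = 0.3899 mg/L.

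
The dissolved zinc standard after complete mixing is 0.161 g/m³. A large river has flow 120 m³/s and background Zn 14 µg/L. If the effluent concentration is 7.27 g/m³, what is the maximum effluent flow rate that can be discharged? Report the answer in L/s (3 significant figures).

2480 L/s

14 µg/L = 0.014 mg/L.
Mass balance at complete mixing: C_std·(Q_w + Q_r) = Q_w·C_e + Q_r·C_b.
Rearranging, Q_w = Q_r·(C_std − C_b)/(C_e − C_std) = 120·(0.161 − 0.014) / (7.27 − 0.161) = 2.481 m³/s.
= 2481 L/s.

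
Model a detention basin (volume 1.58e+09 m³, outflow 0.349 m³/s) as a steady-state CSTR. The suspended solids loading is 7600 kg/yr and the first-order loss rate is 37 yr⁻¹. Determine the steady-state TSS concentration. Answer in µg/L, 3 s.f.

0.130 µg/L

Outflow Q = 0.349 m³/s × 3.156e+07 s/yr = 1.101e+07 m³/yr.
Steady-state CSTR mass balance: W = Q·C + k·V·C, so C = W/(Q + kV).
Q + kV = 1.101e+07 + 37·1.58e+09 = 5.847e+10 m³/yr.
C = 7600/5.847e+10 = 1.3e-07 kg/m³ = 0.00013 mg/L = 0.13 µg/L.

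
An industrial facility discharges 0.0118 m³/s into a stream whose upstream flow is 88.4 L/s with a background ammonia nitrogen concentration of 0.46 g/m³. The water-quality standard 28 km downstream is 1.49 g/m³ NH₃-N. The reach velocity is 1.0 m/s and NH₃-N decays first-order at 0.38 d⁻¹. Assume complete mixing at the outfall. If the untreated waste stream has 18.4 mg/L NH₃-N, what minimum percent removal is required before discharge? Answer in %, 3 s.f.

88.4 L/s = 0.0884 m³/s.
Travel time to the compliance point: t = 2.8e+04/1.0 = 2.8e+04 s = 0.3241 d; decay factor exp(−0.38·0.3241) = 0.8841.
So the concentration just after mixing may be at most 1.49/0.8841 = 1.685 mg/L.
Mass balance: 1.685·0.1002 = 0.0118·Cₑ + 0.0884·0.46.
Cₑ = (0.1689 − 0.04066) / 0.0118 = 10.86 mg/L.
Required removal = 1 − 10.86/18.4 = 40.95 %.

41.0 %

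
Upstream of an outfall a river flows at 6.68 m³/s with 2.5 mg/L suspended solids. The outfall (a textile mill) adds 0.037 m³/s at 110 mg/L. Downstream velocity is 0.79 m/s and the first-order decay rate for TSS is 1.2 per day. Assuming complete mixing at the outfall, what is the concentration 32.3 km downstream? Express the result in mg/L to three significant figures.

After complete mixing, C₀ = (0.037·110 + 6.68·2.5) / 6.717 = 3.092 mg/L.
Travel time t = 3.23e+04 m / 0.79 m/s = 4.089e+04 s = 0.4732 d.
C = 3.092·exp(−1.2·0.4732) = 3.092·0.5667 = 1.752 mg/L.

1.75 mg/L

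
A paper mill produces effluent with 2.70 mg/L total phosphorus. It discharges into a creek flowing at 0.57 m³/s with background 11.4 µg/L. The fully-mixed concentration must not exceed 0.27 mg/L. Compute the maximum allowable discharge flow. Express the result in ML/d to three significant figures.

5.24 ML/d

11.4 µg/L = 0.0114 mg/L.
Mass balance at complete mixing: C_std·(Q_w + Q_r) = Q_w·C_e + Q_r·C_b.
Rearranging, Q_w = Q_r·(C_std − C_b)/(C_e − C_std) = 0.57·(0.27 − 0.0114) / (2.7 − 0.27) = 0.06066 m³/s.
= 5.241 ML/d.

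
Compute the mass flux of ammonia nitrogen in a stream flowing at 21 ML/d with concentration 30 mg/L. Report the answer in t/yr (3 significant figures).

21 ML/d = 0.2431 m³/s.
Mass flux = Q·C = 0.2431 m³/s × 30 g/m³ = 7.292 g/s.
= 7.292 g/s × 31.56 = 230.1 t/yr.

230 t/yr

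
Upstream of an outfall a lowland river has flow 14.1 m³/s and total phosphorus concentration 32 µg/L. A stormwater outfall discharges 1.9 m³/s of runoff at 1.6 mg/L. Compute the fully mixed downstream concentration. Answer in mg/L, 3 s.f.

0.218 mg/L

32 µg/L = 0.032 mg/L.
Conservation of mass across the mixing zone: C = (1.9·1.6 + 14.1·0.032) / (1.9 + 14.1) = 3.491/16 = 0.2182 mg/L.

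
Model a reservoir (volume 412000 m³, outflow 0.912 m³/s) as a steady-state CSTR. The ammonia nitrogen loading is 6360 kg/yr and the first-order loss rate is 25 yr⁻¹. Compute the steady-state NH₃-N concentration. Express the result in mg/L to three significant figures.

Outflow Q = 0.912 m³/s × 3.156e+07 s/yr = 2.878e+07 m³/yr.
Steady-state CSTR mass balance: W = Q·C + k·V·C, so C = W/(Q + kV).
Q + kV = 2.878e+07 + 25·412000 = 3.908e+07 m³/yr.
C = 6360/3.908e+07 = 0.0001627 kg/m³ = 0.1627 mg/L.

0.163 mg/L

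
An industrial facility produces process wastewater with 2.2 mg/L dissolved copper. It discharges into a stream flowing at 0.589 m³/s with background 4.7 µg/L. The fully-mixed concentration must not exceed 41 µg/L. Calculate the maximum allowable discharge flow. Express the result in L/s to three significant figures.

9.90 L/s

4.7 µg/L = 0.0047 mg/L.
41 µg/L = 0.041 mg/L.
Mass balance at complete mixing: C_std·(Q_w + Q_r) = Q_w·C_e + Q_r·C_b.
Rearranging, Q_w = Q_r·(C_std − C_b)/(C_e − C_std) = 0.589·(0.041 − 0.0047) / (2.2 − 0.041) = 0.009903 m³/s.
= 9.903 L/s.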